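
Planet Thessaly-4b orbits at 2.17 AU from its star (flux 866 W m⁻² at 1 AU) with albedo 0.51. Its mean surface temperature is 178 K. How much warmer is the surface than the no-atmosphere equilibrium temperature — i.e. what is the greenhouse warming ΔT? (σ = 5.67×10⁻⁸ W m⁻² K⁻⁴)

ΔT ≈ 36.8 K

S = 866/2.17² = 183.9 W m⁻².
T_eq = [S(1−A)/(4σ)]^(1/4) = [183.9×0.49/(4×5.67×10⁻⁸)]^(1/4) = 141.2 K.
ΔT = T_surf − T_eq = 178 − 141.2.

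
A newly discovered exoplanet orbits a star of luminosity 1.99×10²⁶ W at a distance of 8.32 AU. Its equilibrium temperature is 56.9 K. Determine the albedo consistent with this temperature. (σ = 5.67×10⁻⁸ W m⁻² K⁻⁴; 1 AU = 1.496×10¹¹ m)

d = 8.32 AU = 1.24×10¹² m.
Flux: S = L/(4πd²) = 1.99×10²⁶/(4π×(1.24×10¹²)²) = 10.2 W m⁻².
From T_eq⁴ = S(1−A)/(4σ): 1−A = 4σT_eq⁴/S.
1−A = 4 × 5.67×10⁻⁸ × (56.9)⁴ / 10.2 = 0.233.

A ≈ 0.77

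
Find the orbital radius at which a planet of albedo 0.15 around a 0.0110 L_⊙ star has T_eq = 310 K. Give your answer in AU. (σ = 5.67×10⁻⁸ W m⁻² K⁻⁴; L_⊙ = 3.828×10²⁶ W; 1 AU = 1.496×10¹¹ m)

d ≈ 0.0779 AU

L = 0.0110 × 3.828×10²⁶ = 4.21×10²⁴ W.
From T_eq⁴ = L(1−A)/(16πσd²): d = √[L(1−A)/(16πσT_eq⁴)].
d = √[4.21×10²⁴ × 0.85 / (16π × 5.67×10⁻⁸ × (310)⁴)] = 1.17×10¹⁰ m = 0.0779 AU.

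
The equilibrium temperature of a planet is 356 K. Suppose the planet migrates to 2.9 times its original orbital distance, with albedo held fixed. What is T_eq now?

T_eq ≈ 209 K

T_eq ∝ L^(1/4) · d^(−1/2).
T′ = 356 / 2.9^(1/2) = 209 K.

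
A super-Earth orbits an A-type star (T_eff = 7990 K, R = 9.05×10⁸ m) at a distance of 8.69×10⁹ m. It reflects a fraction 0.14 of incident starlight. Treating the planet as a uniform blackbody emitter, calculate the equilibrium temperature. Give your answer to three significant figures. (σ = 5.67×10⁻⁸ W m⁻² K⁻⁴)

L = 4πR_⋆²σT_⋆⁴ = 4π(9.05×10⁸)² × 5.67×10⁻⁸ × (7990)⁴ = 2.38×10²⁷ W.
S = L/(4πd²) = 2.51×10⁶ W m⁻².
Energy balance: absorbed = emitted ⇒ πR²·S(1−A) = 4πR²·σT_eq⁴, so T_eq⁴ = S(1−A)/(4σ).
T_eq = [2.51×10⁶ × 0.86 / (4 × 5.67×10⁻⁸)]^(1/4) = (9.50×10¹²)^(1/4) = 1760 K.

T_eq ≈ 1760 K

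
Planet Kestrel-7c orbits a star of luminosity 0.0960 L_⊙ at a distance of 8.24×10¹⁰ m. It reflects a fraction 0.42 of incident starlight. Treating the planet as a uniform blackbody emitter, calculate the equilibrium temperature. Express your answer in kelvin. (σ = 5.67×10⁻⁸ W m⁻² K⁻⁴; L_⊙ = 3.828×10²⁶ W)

T_eq ≈ 182 K

L = 0.0960 × 3.828×10²⁶ = 3.67×10²⁵ W.
Flux: S = L/(4πd²) = 3.67×10²⁵/(4π×(8.24×10¹⁰)²) = 431 W m⁻².
Energy balance: absorbed = emitted ⇒ πR²·S(1−A) = 4πR²·σT_eq⁴, so T_eq⁴ = S(1−A)/(4σ).
T_eq = [431 × 0.58 / (4 × 5.67×10⁻⁸)]^(1/4) = (1.10×10⁹)^(1/4) = 182 K.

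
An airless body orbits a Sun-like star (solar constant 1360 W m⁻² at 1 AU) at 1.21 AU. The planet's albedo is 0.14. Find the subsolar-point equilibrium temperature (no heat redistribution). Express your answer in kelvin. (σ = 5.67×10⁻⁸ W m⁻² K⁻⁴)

T_ss ≈ 345 K

Flux at 1.21 AU: S = 1360/1.21² = 929 W m⁻².
At the subsolar point the surface absorbs S(1−A) and emits σT⁴ per unit area — no factor of 4, since only the local patch is in balance.
T = [929 × 0.86 / 5.67×10⁻⁸]^(1/4) = (1.41×10¹⁰)^(1/4) = 345 K.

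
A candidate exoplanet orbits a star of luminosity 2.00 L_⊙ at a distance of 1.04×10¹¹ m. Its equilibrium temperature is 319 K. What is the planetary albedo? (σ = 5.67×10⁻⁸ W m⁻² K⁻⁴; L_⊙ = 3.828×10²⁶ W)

L = 2.00 × 3.828×10²⁶ = 7.66×10²⁶ W.
Flux: S = L/(4πd²) = 7.66×10²⁶/(4π×(1.04×10¹¹)²) = 5630 W m⁻².
From T_eq⁴ = S(1−A)/(4σ): 1−A = 4σT_eq⁴/S.
1−A = 4 × 5.67×10⁻⁸ × (319)⁴ / 5630 = 0.417.

A ≈ 0.58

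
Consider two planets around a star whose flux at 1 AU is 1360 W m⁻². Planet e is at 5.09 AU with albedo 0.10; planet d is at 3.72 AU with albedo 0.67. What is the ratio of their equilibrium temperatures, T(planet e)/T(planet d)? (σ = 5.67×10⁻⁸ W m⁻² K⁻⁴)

T₁/T₂ ≈ 1.099

T_eq = [S₀(1−A)/(4σd²)]^(1/4), so T ∝ (1−A)^(1/4) / √d.
T₁ = [1360×0.90/(4×5.67×10⁻⁸×5.09²)]^(1/4) = 120.14 K.
T₂ = [1360×0.33/(4×5.67×10⁻⁸×3.72²)]^(1/4) = 109.35 K.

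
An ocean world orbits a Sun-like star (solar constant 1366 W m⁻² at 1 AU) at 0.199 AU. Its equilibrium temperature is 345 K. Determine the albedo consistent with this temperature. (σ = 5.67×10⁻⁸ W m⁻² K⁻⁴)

A ≈ 0.91

Flux at 0.199 AU: S = 1366/0.199² = 3.45×10⁴ W m⁻².
From T_eq⁴ = S(1−A)/(4σ): 1−A = 4σT_eq⁴/S.
1−A = 4 × 5.67×10⁻⁸ × (345)⁴ / 3.45×10⁴ = 0.093.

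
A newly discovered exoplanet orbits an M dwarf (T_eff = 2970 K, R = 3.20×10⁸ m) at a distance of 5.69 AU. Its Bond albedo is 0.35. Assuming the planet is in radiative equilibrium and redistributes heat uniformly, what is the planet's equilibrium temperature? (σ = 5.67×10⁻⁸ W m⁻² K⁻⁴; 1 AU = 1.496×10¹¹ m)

d = 5.69 AU = 8.51×10¹¹ m.
L = 4πR_⋆²σT_⋆⁴ = 4π(3.20×10⁸)² × 5.67×10⁻⁸ × (2970)⁴ = 5.68×10²⁴ W.
S = L/(4πd²) = 0.623 W m⁻².
Energy balance: absorbed = emitted ⇒ πR²·S(1−A) = 4πR²·σT_eq⁴, so T_eq⁴ = S(1−A)/(4σ).
T_eq = [0.623 × 0.65 / (4 × 5.67×10⁻⁸)]^(1/4) = (1.79×10⁶)^(1/4) = 36.6 K.

T_eq ≈ 36.6 K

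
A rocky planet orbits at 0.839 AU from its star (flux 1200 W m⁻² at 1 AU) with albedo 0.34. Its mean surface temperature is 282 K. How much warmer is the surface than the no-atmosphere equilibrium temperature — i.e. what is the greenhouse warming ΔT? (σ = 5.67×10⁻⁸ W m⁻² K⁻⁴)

ΔT ≈ 16.6 K

S = 1200/0.839² = 1705 W m⁻².
T_eq = [S(1−A)/(4σ)]^(1/4) = [1705×0.66/(4×5.67×10⁻⁸)]^(1/4) = 265.4 K.
ΔT = T_surf − T_eq = 282 − 265.4.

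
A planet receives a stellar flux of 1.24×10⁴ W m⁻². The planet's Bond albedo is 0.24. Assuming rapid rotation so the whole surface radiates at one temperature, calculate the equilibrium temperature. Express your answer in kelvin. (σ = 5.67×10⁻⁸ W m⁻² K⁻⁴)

Energy balance: absorbed = emitted ⇒ πR²·S(1−A) = 4πR²·σT_eq⁴, so T_eq⁴ = S(1−A)/(4σ).
T_eq = [1.24×10⁴ × 0.76 / (4 × 5.67×10⁻⁸)]^(1/4) = (4.16×10¹⁰)^(1/4) = 451 K.

T_eq ≈ 451 K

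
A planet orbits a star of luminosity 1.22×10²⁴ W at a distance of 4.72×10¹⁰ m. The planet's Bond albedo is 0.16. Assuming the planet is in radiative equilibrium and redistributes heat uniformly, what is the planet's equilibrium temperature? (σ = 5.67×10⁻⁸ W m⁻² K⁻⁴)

Flux: S = L/(4πd²) = 1.22×10²⁴/(4π×(4.72×10¹⁰)²) = 43.6 W m⁻².
Energy balance: absorbed = emitted ⇒ πR²·S(1−A) = 4πR²·σT_eq⁴, so T_eq⁴ = S(1−A)/(4σ).
T_eq = [43.6 × 0.84 / (4 × 5.67×10⁻⁸)]^(1/4) = (1.61×10⁸)^(1/4) = 113 K.

T_eq ≈ 113 K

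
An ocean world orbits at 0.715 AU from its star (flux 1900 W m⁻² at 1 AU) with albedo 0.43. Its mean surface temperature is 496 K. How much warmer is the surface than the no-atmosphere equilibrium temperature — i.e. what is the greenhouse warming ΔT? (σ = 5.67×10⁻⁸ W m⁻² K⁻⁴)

ΔT ≈ 185.1 K

S = 1900/0.715² = 3717 W m⁻².
T_eq = [S(1−A)/(4σ)]^(1/4) = [3717×0.57/(4×5.67×10⁻⁸)]^(1/4) = 310.9 K.
ΔT = T_surf − T_eq = 496 − 310.9.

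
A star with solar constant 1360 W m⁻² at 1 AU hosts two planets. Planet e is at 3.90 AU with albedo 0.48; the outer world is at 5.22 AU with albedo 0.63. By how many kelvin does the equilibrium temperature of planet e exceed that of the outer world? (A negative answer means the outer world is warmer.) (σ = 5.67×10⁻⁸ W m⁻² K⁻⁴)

ΔT ≈ 24.7 K

T_eq = [S₀(1−A)/(4σd²)]^(1/4), so T ∝ (1−A)^(1/4) / √d.
T₁ = [1360×0.52/(4×5.67×10⁻⁸×3.90²)]^(1/4) = 119.66 K.
T₂ = [1360×0.37/(4×5.67×10⁻⁸×5.22²)]^(1/4) = 94.99 K.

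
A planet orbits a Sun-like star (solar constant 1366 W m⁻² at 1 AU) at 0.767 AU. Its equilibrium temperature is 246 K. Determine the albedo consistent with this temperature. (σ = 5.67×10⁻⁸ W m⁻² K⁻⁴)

A ≈ 0.64

Flux at 0.767 AU: S = 1366/0.767² = 2320 W m⁻².
From T_eq⁴ = S(1−A)/(4σ): 1−A = 4σT_eq⁴/S.
1−A = 4 × 5.67×10⁻⁸ × (246)⁴ / 2320 = 0.358.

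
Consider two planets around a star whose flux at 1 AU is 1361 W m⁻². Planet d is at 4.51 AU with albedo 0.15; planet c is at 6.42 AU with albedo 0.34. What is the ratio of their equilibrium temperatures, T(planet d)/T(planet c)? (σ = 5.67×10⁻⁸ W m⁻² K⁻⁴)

T₁/T₂ ≈ 1.271

T_eq = [S₀(1−A)/(4σd²)]^(1/4), so T ∝ (1−A)^(1/4) / √d.
T₁ = [1361×0.85/(4×5.67×10⁻⁸×4.51²)]^(1/4) = 125.84 K.
T₂ = [1361×0.66/(4×5.67×10⁻⁸×6.42²)]^(1/4) = 99.01 K.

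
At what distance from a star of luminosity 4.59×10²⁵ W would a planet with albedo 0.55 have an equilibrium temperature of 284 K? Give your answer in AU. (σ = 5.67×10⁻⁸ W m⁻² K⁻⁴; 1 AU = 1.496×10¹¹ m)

d ≈ 0.223 AU

From T_eq⁴ = L(1−A)/(16πσd²): d = √[L(1−A)/(16πσT_eq⁴)].
d = √[4.59×10²⁵ × 0.45 / (16π × 5.67×10⁻⁸ × (284)⁴)] = 3.34×10¹⁰ m = 0.223 AU.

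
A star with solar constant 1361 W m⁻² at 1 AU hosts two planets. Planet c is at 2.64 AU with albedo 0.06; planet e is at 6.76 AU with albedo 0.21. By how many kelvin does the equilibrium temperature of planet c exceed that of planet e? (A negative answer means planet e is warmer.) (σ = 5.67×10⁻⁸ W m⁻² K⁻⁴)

T_eq = [S₀(1−A)/(4σd²)]^(1/4), so T ∝ (1−A)^(1/4) / √d.
T₁ = [1361×0.94/(4×5.67×10⁻⁸×2.64²)]^(1/4) = 168.67 K.
T₂ = [1361×0.79/(4×5.67×10⁻⁸×6.76²)]^(1/4) = 100.92 K.

ΔT ≈ 67.7 K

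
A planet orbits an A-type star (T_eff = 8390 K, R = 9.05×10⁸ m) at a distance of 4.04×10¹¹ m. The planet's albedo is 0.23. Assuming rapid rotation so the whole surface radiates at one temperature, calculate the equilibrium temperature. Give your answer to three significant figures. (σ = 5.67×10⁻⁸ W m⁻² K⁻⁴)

L = 4πR_⋆²σT_⋆⁴ = 4π(9.05×10⁸)² × 5.67×10⁻⁸ × (8390)⁴ = 2.89×10²⁷ W.
S = L/(4πd²) = 1410 W m⁻².
Energy balance: absorbed = emitted ⇒ πR²·S(1−A) = 4πR²·σT_eq⁴, so T_eq⁴ = S(1−A)/(4σ).
T_eq = [1410 × 0.77 / (4 × 5.67×10⁻⁸)]^(1/4) = (4.79×10⁹)^(1/4) = 263 K.

T_eq ≈ 263 K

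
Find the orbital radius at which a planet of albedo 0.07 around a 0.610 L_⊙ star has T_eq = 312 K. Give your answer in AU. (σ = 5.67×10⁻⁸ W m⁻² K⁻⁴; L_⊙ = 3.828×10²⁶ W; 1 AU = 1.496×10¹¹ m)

d ≈ 0.599 AU

L = 0.610 × 3.828×10²⁶ = 2.34×10²⁶ W.
From T_eq⁴ = L(1−A)/(16πσd²): d = √[L(1−A)/(16πσT_eq⁴)].
d = √[2.34×10²⁶ × 0.93 / (16π × 5.67×10⁻⁸ × (312)⁴)] = 8.97×10¹⁰ m = 0.599 AU.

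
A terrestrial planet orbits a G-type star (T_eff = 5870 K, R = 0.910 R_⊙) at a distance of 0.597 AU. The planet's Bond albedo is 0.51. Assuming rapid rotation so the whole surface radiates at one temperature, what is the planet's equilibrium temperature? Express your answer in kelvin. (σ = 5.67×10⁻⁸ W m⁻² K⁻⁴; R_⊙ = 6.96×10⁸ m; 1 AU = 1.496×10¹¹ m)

R_⋆ = 0.910 × 6.96×10⁸ = 6.33×10⁸ m.
d = 0.597 AU = 8.93×10¹⁰ m.
L = 4πR_⋆²σT_⋆⁴ = 4π(6.33×10⁸)² × 5.67×10⁻⁸ × (5870)⁴ = 3.39×10²⁶ W.
S = L/(4πd²) = 3390 W m⁻².
Energy balance: absorbed = emitted ⇒ πR²·S(1−A) = 4πR²·σT_eq⁴, so T_eq⁴ = S(1−A)/(4σ).
T_eq = [3390 × 0.49 / (4 × 5.67×10⁻⁸)]^(1/4) = (7.31×10⁹)^(1/4) = 292 K.

T_eq ≈ 292 K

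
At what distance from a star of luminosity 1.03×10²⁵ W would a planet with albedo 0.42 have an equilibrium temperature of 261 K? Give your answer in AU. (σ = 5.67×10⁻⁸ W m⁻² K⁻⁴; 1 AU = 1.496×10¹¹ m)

d ≈ 0.142 AU

From T_eq⁴ = L(1−A)/(16πσd²): d = √[L(1−A)/(16πσT_eq⁴)].
d = √[1.03×10²⁵ × 0.58 / (16π × 5.67×10⁻⁸ × (261)⁴)] = 2.13×10¹⁰ m = 0.142 AU.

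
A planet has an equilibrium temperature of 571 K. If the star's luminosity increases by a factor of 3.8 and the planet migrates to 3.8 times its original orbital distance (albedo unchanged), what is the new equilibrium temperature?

T_eq ≈ 409 K

T_eq ∝ L^(1/4) · d^(−1/2).
T′ = 571 × 3.8^(1/4) / 3.8^(1/2) = 409 K.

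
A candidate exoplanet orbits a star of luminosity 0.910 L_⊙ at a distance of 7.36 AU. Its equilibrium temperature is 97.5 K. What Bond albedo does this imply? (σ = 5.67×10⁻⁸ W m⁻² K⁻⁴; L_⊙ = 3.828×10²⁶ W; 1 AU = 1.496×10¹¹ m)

d = 7.36 AU = 1.10×10¹² m.
L = 0.910 × 3.828×10²⁶ = 3.48×10²⁶ W.
Flux: S = L/(4πd²) = 3.48×10²⁶/(4π×(1.10×10¹²)²) = 22.9 W m⁻².
From T_eq⁴ = S(1−A)/(4σ): 1−A = 4σT_eq⁴/S.
1−A = 4 × 5.67×10⁻⁸ × (97.5)⁴ / 22.9 = 0.896.

A ≈ 0.10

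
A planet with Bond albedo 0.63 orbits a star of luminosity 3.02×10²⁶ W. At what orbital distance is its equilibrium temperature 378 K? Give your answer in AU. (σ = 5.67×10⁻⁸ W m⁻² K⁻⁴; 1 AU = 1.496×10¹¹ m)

d ≈ 0.293 AU

From T_eq⁴ = L(1−A)/(16πσd²): d = √[L(1−A)/(16πσT_eq⁴)].
d = √[3.02×10²⁶ × 0.37 / (16π × 5.67×10⁻⁸ × (378)⁴)] = 4.38×10¹⁰ m = 0.293 AU.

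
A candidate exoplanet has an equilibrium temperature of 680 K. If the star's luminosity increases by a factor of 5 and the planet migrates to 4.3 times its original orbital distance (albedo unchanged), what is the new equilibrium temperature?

T_eq ≈ 490 K

T_eq ∝ L^(1/4) · d^(−1/2).
T′ = 680 × 5^(1/4) / 4.3^(1/2) = 490 K.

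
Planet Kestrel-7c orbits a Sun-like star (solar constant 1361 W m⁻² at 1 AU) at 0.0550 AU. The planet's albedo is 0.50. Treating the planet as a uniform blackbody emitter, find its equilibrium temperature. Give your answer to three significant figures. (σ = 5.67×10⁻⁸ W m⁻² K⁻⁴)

Flux at 0.0550 AU: S = 1361/0.0550² = 4.50×10⁵ W m⁻².
Energy balance: absorbed = emitted ⇒ πR²·S(1−A) = 4πR²·σT_eq⁴, so T_eq⁴ = S(1−A)/(4σ).
T_eq = [4.50×10⁵ × 0.50 / (4 × 5.67×10⁻⁸)]^(1/4) = (9.92×10¹¹)^(1/4) = 998 K.

T_eq ≈ 998 K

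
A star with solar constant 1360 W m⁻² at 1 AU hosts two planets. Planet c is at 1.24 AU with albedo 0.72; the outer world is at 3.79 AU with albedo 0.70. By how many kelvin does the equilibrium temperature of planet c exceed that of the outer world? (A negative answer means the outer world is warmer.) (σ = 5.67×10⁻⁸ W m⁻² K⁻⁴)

T_eq = [S₀(1−A)/(4σd²)]^(1/4), so T ∝ (1−A)^(1/4) / √d.
T₁ = [1360×0.28/(4×5.67×10⁻⁸×1.24²)]^(1/4) = 181.78 K.
T₂ = [1360×0.30/(4×5.67×10⁻⁸×3.79²)]^(1/4) = 105.79 K.

ΔT ≈ 76.0 K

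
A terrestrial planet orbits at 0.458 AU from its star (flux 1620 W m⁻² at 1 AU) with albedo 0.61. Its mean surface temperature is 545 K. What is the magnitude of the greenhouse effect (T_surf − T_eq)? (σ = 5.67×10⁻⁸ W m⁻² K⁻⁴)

S = 1620/0.458² = 7723 W m⁻².
T_eq = [S(1−A)/(4σ)]^(1/4) = [7723×0.39/(4×5.67×10⁻⁸)]^(1/4) = 339.5 K.
ΔT = T_surf − T_eq = 545 − 339.5.

ΔT ≈ 205.5 K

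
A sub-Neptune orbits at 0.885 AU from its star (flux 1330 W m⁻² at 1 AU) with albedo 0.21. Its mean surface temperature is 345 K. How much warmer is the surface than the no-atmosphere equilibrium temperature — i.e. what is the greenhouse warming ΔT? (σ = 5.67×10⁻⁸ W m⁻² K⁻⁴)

S = 1330/0.885² = 1698 W m⁻².
T_eq = [S(1−A)/(4σ)]^(1/4) = [1698×0.79/(4×5.67×10⁻⁸)]^(1/4) = 277.3 K.
ΔT = T_surf − T_eq = 345 − 277.3.

ΔT ≈ 67.7 K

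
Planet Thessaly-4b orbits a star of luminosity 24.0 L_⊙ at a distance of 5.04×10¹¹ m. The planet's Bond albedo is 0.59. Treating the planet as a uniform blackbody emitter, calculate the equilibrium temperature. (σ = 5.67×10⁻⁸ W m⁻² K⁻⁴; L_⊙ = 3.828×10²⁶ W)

T_eq ≈ 269 K

L = 24.0 × 3.828×10²⁶ = 9.19×10²⁷ W.
Flux: S = L/(4πd²) = 9.19×10²⁷/(4π×(5.04×10¹¹)²) = 2880 W m⁻².
Energy balance: absorbed = emitted ⇒ πR²·S(1−A) = 4πR²·σT_eq⁴, so T_eq⁴ = S(1−A)/(4σ).
T_eq = [2880 × 0.41 / (4 × 5.67×10⁻⁸)]^(1/4) = (5.20×10⁹)^(1/4) = 269 K.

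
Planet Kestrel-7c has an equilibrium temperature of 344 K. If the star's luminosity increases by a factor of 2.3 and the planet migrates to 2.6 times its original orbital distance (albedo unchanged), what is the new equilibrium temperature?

T_eq ≈ 263 K

T_eq ∝ L^(1/4) · d^(−1/2).
T′ = 344 × 2.3^(1/4) / 2.6^(1/2) = 263 K.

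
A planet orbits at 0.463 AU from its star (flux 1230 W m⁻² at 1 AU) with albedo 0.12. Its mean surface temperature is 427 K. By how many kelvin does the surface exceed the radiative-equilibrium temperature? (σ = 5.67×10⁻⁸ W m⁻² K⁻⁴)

S = 1230/0.463² = 5738 W m⁻².
T_eq = [S(1−A)/(4σ)]^(1/4) = [5738×0.88/(4×5.67×10⁻⁸)]^(1/4) = 386.3 K.
ΔT = T_surf − T_eq = 427 − 386.3.

ΔT ≈ 40.7 K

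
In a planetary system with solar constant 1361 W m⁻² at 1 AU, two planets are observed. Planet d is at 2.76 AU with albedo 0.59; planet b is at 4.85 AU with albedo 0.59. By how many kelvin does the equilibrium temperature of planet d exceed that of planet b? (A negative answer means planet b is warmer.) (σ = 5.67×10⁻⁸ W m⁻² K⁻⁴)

T_eq = [S₀(1−A)/(4σd²)]^(1/4), so T ∝ (1−A)^(1/4) / √d.
T₁ = [1361×0.41/(4×5.67×10⁻⁸×2.76²)]^(1/4) = 134.06 K.
T₂ = [1361×0.41/(4×5.67×10⁻⁸×4.85²)]^(1/4) = 101.13 K.

ΔT ≈ 32.9 K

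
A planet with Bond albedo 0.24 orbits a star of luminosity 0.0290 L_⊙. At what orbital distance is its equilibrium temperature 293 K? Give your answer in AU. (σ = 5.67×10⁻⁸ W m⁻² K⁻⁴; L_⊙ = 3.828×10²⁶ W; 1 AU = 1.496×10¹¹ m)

d ≈ 0.134 AU

L = 0.0290 × 3.828×10²⁶ = 1.11×10²⁵ W.
From T_eq⁴ = L(1−A)/(16πσd²): d = √[L(1−A)/(16πσT_eq⁴)].
d = √[1.11×10²⁵ × 0.76 / (16π × 5.67×10⁻⁸ × (293)⁴)] = 2.00×10¹⁰ m = 0.134 AU.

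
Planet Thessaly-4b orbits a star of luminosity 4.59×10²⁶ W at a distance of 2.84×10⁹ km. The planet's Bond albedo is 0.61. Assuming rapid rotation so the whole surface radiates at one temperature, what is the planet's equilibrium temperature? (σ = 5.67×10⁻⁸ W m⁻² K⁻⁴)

T_eq ≈ 52.8 K

d = 2.84×10⁹ km = 2.84×10¹² m.
Flux: S = L/(4πd²) = 4.59×10²⁶/(4π×(2.84×10¹²)²) = 4.53 W m⁻².
Energy balance: absorbed = emitted ⇒ πR²·S(1−A) = 4πR²·σT_eq⁴, so T_eq⁴ = S(1−A)/(4σ).
T_eq = [4.53 × 0.39 / (4 × 5.67×10⁻⁸)]^(1/4) = (7.79×10⁶)^(1/4) = 52.8 K.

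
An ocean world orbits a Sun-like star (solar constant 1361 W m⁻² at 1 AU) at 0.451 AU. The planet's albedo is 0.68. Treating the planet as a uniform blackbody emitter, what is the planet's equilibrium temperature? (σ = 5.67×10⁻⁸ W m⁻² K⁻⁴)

Flux at 0.451 AU: S = 1361/0.451² = 6690 W m⁻².
Energy balance: absorbed = emitted ⇒ πR²·S(1−A) = 4πR²·σT_eq⁴, so T_eq⁴ = S(1−A)/(4σ).
T_eq = [6690 × 0.32 / (4 × 5.67×10⁻⁸)]^(1/4) = (9.44×10⁹)^(1/4) = 312 K.

T_eq ≈ 312 K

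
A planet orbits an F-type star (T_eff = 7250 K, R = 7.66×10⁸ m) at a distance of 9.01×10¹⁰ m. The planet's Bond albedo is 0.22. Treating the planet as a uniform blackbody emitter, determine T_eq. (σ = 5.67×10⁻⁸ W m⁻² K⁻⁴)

L = 4πR_⋆²σT_⋆⁴ = 4π(7.66×10⁸)² × 5.67×10⁻⁸ × (7250)⁴ = 1.16×10²⁷ W.
S = L/(4πd²) = 1.13×10⁴ W m⁻².
Energy balance: absorbed = emitted ⇒ πR²·S(1−A) = 4πR²·σT_eq⁴, so T_eq⁴ = S(1−A)/(4σ).
T_eq = [1.13×10⁴ × 0.78 / (4 × 5.67×10⁻⁸)]^(1/4) = (3.89×10¹⁰)^(1/4) = 444 K.

T_eq ≈ 444 K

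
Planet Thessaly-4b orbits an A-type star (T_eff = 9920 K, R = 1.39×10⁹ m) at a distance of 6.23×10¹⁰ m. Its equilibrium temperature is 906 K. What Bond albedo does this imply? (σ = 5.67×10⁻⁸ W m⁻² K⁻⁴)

A ≈ 0.44

L = 4πR_⋆²σT_⋆⁴ = 4π(1.39×10⁹)² × 5.67×10⁻⁸ × (9920)⁴ = 1.33×10²⁸ W.
S = L/(4πd²) = 2.73×10⁵ W m⁻².
From T_eq⁴ = S(1−A)/(4σ): 1−A = 4σT_eq⁴/S.
1−A = 4 × 5.67×10⁻⁸ × (906)⁴ / 2.73×10⁵ = 0.559.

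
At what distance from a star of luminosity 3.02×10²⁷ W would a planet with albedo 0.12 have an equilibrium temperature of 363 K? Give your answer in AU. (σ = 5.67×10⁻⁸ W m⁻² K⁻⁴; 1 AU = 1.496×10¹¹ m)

d ≈ 1.55 AU

From T_eq⁴ = L(1−A)/(16πσd²): d = √[L(1−A)/(16πσT_eq⁴)].
d = √[3.02×10²⁷ × 0.88 / (16π × 5.67×10⁻⁸ × (363)⁴)] = 2.32×10¹¹ m = 1.55 AU.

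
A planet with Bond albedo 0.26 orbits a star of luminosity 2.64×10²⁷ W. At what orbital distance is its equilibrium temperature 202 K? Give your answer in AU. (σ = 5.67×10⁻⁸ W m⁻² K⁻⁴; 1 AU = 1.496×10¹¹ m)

d ≈ 4.29 AU

From T_eq⁴ = L(1−A)/(16πσd²): d = √[L(1−A)/(16πσT_eq⁴)].
d = √[2.64×10²⁷ × 0.74 / (16π × 5.67×10⁻⁸ × (202)⁴)] = 6.42×10¹¹ m = 4.29 AU.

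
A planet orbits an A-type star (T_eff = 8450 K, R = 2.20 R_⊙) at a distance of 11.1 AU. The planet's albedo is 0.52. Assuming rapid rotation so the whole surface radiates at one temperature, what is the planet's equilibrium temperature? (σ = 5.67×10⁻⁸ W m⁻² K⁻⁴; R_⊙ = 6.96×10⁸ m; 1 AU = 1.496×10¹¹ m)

T_eq ≈ 151 K

R_⋆ = 2.20 × 6.96×10⁸ = 1.53×10⁹ m.
d = 11.1 AU = 1.66×10¹² m.
L = 4πR_⋆²σT_⋆⁴ = 4π(1.53×10⁹)² × 5.67×10⁻⁸ × (8450)⁴ = 8.52×10²⁷ W.
S = L/(4πd²) = 246 W m⁻².
Energy balance: absorbed = emitted ⇒ πR²·S(1−A) = 4πR²·σT_eq⁴, so T_eq⁴ = S(1−A)/(4σ).
T_eq = [246 × 0.48 / (4 × 5.67×10⁻⁸)]^(1/4) = (5.20×10⁸)^(1/4) = 151 K.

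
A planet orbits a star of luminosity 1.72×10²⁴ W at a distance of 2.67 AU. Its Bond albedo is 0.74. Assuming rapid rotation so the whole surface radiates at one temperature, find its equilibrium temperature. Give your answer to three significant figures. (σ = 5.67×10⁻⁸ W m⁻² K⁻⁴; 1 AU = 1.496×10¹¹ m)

T_eq ≈ 31.5 K

d = 2.67 AU = 3.99×10¹¹ m.
Flux: S = L/(4πd²) = 1.72×10²⁴/(4π×(3.99×10¹¹)²) = 0.858 W m⁻².
Energy balance: absorbed = emitted ⇒ πR²·S(1−A) = 4πR²·σT_eq⁴, so T_eq⁴ = S(1−A)/(4σ).
T_eq = [0.858 × 0.26 / (4 × 5.67×10⁻⁸)]^(1/4) = (9.83×10⁵)^(1/4) = 31.5 K.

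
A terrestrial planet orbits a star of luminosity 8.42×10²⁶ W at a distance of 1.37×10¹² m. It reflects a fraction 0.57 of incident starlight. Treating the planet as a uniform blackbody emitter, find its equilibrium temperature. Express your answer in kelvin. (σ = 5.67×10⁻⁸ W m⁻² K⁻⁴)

Flux: S = L/(4πd²) = 8.42×10²⁶/(4π×(1.37×10¹²)²) = 35.7 W m⁻².
Energy balance: absorbed = emitted ⇒ πR²·S(1−A) = 4πR²·σT_eq⁴, so T_eq⁴ = S(1−A)/(4σ).
T_eq = [35.7 × 0.43 / (4 × 5.67×10⁻⁸)]^(1/4) = (6.77×10⁷)^(1/4) = 90.7 K.

T_eq ≈ 90.7 K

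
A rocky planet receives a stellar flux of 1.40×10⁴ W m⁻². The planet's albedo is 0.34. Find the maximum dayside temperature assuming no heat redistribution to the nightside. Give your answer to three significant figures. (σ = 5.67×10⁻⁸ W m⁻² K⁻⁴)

With no redistribution each surface element balances locally: S(1−A) = σT⁴.
T = [1.40×10⁴ × 0.66 / 5.67×10⁻⁸]^(1/4) = (1.63×10¹¹)^(1/4) = 635 K.

T_ss ≈ 635 K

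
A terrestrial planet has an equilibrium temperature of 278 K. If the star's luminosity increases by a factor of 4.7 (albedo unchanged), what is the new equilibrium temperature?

T_eq ∝ L^(1/4) · d^(−1/2).
T′ = 278 × 4.7^(1/4) = 409 K.

T_eq ≈ 409 K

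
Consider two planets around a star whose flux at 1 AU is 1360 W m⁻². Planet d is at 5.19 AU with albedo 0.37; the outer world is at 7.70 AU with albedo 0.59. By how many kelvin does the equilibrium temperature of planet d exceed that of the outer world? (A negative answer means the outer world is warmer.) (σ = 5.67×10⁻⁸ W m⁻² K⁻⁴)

ΔT ≈ 28.6 K

T_eq = [S₀(1−A)/(4σd²)]^(1/4), so T ∝ (1−A)^(1/4) / √d.
T₁ = [1360×0.63/(4×5.67×10⁻⁸×5.19²)]^(1/4) = 108.82 K.
T₂ = [1360×0.41/(4×5.67×10⁻⁸×7.70²)]^(1/4) = 80.25 K.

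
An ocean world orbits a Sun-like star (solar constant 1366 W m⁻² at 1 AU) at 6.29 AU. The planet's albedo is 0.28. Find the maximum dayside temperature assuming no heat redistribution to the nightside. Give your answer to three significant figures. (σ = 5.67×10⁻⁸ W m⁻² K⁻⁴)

Flux at 6.29 AU: S = 1366/6.29² = 34.5 W m⁻².
With no redistribution each surface element balances locally: S(1−A) = σT⁴.
T = [34.5 × 0.72 / 5.67×10⁻⁸]^(1/4) = (4.38×10⁸)^(1/4) = 145 K.

T_ss ≈ 145 K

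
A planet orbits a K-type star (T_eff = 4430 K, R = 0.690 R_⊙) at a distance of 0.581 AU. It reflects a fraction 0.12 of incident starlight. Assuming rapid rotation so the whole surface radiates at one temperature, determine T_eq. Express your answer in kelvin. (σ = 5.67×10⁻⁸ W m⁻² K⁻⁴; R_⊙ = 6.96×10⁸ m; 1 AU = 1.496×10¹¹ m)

T_eq ≈ 226 K

R_⋆ = 0.690 × 6.96×10⁸ = 4.80×10⁸ m.
d = 0.581 AU = 8.69×10¹⁰ m.
L = 4πR_⋆²σT_⋆⁴ = 4π(4.80×10⁸)² × 5.67×10⁻⁸ × (4430)⁴ = 6.33×10²⁵ W.
S = L/(4πd²) = 667 W m⁻².
Energy balance: absorbed = emitted ⇒ πR²·S(1−A) = 4πR²·σT_eq⁴, so T_eq⁴ = S(1−A)/(4σ).
T_eq = [667 × 0.88 / (4 × 5.67×10⁻⁸)]^(1/4) = (2.59×10⁹)^(1/4) = 226 K.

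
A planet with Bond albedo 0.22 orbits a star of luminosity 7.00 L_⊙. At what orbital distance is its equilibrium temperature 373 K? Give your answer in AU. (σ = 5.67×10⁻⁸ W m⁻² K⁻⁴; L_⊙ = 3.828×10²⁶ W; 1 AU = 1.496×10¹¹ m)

L = 7.00 × 3.828×10²⁶ = 2.68×10²⁷ W.
From T_eq⁴ = L(1−A)/(16πσd²): d = √[L(1−A)/(16πσT_eq⁴)].
d = √[2.68×10²⁷ × 0.78 / (16π × 5.67×10⁻⁸ × (373)⁴)] = 1.95×10¹¹ m = 1.30 AU.

d ≈ 1.30 AU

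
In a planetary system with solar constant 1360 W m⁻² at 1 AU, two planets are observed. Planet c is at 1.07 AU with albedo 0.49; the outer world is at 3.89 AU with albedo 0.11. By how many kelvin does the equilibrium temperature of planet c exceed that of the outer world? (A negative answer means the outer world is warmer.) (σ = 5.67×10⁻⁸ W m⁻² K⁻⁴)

T_eq = [S₀(1−A)/(4σd²)]^(1/4), so T ∝ (1−A)^(1/4) / √d.
T₁ = [1360×0.51/(4×5.67×10⁻⁸×1.07²)]^(1/4) = 227.34 K.
T₂ = [1360×0.89/(4×5.67×10⁻⁸×3.89²)]^(1/4) = 137.04 K.

ΔT ≈ 90.3 K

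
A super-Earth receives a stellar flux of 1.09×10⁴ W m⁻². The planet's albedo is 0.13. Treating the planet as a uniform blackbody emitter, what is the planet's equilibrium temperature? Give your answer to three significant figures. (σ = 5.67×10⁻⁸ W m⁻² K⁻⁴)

Energy balance: absorbed = emitted ⇒ πR²·S(1−A) = 4πR²·σT_eq⁴, so T_eq⁴ = S(1−A)/(4σ).
T_eq = [1.09×10⁴ × 0.87 / (4 × 5.67×10⁻⁸)]^(1/4) = (4.18×10¹⁰)^(1/4) = 452 K.

T_eq ≈ 452 K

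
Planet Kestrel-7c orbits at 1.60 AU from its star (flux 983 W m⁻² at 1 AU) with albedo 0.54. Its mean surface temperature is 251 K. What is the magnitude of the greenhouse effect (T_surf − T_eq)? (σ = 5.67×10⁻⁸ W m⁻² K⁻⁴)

S = 983/1.60² = 384.0 W m⁻².
T_eq = [S(1−A)/(4σ)]^(1/4) = [384.0×0.46/(4×5.67×10⁻⁸)]^(1/4) = 167.1 K.
ΔT = T_surf − T_eq = 251 − 167.1.

ΔT ≈ 83.9 K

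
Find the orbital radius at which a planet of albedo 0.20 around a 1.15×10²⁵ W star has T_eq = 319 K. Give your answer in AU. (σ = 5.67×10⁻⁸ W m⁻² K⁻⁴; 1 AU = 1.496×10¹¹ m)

From T_eq⁴ = L(1−A)/(16πσd²): d = √[L(1−A)/(16πσT_eq⁴)].
d = √[1.15×10²⁵ × 0.80 / (16π × 5.67×10⁻⁸ × (319)⁴)] = 1.77×10¹⁰ m = 0.118 AU.

d ≈ 0.118 AU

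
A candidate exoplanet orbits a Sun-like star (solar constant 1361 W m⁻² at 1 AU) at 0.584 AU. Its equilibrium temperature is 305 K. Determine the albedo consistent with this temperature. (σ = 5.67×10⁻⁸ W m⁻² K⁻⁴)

Flux at 0.584 AU: S = 1361/0.584² = 3990 W m⁻².
From T_eq⁴ = S(1−A)/(4σ): 1−A = 4σT_eq⁴/S.
1−A = 4 × 5.67×10⁻⁸ × (305)⁴ / 3990 = 0.492.

A ≈ 0.51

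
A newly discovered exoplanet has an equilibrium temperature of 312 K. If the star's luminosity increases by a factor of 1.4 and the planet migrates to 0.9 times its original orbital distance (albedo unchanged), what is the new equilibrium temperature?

T_eq ≈ 358 K

T_eq ∝ L^(1/4) · d^(−1/2).
T′ = 312 × 1.4^(1/4) / 0.9^(1/2) = 358 K.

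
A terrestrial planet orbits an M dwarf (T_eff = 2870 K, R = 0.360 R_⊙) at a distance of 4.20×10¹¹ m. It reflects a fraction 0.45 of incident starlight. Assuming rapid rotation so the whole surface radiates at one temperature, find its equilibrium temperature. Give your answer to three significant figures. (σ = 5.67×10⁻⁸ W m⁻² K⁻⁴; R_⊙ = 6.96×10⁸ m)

T_eq ≈ 42.7 K

R_⋆ = 0.360 × 6.96×10⁸ = 2.51×10⁸ m.
L = 4πR_⋆²σT_⋆⁴ = 4π(2.51×10⁸)² × 5.67×10⁻⁸ × (2870)⁴ = 3.03×10²⁴ W.
S = L/(4πd²) = 1.37 W m⁻².
Energy balance: absorbed = emitted ⇒ πR²·S(1−A) = 4πR²·σT_eq⁴, so T_eq⁴ = S(1−A)/(4σ).
T_eq = [1.37 × 0.55 / (4 × 5.67×10⁻⁸)]^(1/4) = (3.32×10⁶)^(1/4) = 42.7 K.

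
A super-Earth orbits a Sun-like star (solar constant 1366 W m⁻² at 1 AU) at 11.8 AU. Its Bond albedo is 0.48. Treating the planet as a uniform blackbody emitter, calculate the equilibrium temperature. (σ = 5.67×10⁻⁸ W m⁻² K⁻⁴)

Flux at 11.8 AU: S = 1366/11.8² = 9.81 W m⁻².
Energy balance: absorbed = emitted ⇒ πR²·S(1−A) = 4πR²·σT_eq⁴, so T_eq⁴ = S(1−A)/(4σ).
T_eq = [9.81 × 0.52 / (4 × 5.67×10⁻⁸)]^(1/4) = (2.25×10⁷)^(1/4) = 68.9 K.

T_eq ≈ 68.9 K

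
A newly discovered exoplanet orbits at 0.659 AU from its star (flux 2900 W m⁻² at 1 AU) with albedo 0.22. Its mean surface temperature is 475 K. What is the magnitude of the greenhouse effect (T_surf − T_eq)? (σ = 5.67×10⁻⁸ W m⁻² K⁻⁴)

S = 2900/0.659² = 6678 W m⁻².
T_eq = [S(1−A)/(4σ)]^(1/4) = [6678×0.78/(4×5.67×10⁻⁸)]^(1/4) = 389.3 K.
ΔT = T_surf − T_eq = 475 − 389.3.

ΔT ≈ 85.7 K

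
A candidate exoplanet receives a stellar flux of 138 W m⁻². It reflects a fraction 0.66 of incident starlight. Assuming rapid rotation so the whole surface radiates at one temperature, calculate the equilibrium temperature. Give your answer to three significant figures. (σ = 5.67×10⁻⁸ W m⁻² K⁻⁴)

Energy balance: absorbed = emitted ⇒ πR²·S(1−A) = 4πR²·σT_eq⁴, so T_eq⁴ = S(1−A)/(4σ).
T_eq = [138 × 0.34 / (4 × 5.67×10⁻⁸)]^(1/4) = (2.07×10⁸)^(1/4) = 120 K.

T_eq ≈ 120 K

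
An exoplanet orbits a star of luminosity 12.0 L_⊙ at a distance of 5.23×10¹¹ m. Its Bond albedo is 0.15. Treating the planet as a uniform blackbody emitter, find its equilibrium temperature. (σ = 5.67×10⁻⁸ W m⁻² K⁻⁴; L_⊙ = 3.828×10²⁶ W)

T_eq ≈ 266 K

L = 12.0 × 3.828×10²⁶ = 4.59×10²⁷ W.
Flux: S = L/(4πd²) = 4.59×10²⁷/(4π×(5.23×10¹¹)²) = 1340 W m⁻².
Energy balance: absorbed = emitted ⇒ πR²·S(1−A) = 4πR²·σT_eq⁴, so T_eq⁴ = S(1−A)/(4σ).
T_eq = [1340 × 0.85 / (4 × 5.67×10⁻⁸)]^(1/4) = (5.01×10⁹)^(1/4) = 266 K.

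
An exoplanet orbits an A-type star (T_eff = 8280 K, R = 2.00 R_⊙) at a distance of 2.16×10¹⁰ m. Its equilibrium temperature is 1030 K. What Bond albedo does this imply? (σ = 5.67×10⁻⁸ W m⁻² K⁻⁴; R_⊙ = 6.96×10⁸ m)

R_⋆ = 2.00 × 6.96×10⁸ = 1.39×10⁹ m.
L = 4πR_⋆²σT_⋆⁴ = 4π(1.39×10⁹)² × 5.67×10⁻⁸ × (8280)⁴ = 6.49×10²⁷ W.
S = L/(4πd²) = 1.11×10⁶ W m⁻².
From T_eq⁴ = S(1−A)/(4σ): 1−A = 4σT_eq⁴/S.
1−A = 4 × 5.67×10⁻⁸ × (1030)⁴ / 1.11×10⁶ = 0.231.

A ≈ 0.77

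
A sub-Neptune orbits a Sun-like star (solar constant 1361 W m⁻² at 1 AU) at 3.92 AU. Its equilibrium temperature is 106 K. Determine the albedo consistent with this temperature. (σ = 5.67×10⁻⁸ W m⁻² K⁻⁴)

A ≈ 0.68

Flux at 3.92 AU: S = 1361/3.92² = 88.6 W m⁻².
From T_eq⁴ = S(1−A)/(4σ): 1−A = 4σT_eq⁴/S.
1−A = 4 × 5.67×10⁻⁸ × (106)⁴ / 88.6 = 0.323.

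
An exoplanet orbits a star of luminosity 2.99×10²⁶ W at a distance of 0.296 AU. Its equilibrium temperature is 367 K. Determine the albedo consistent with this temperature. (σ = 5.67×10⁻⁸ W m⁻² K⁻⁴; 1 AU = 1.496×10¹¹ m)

A ≈ 0.66

d = 0.296 AU = 4.43×10¹⁰ m.
Flux: S = L/(4πd²) = 2.99×10²⁶/(4π×(4.43×10¹⁰)²) = 1.21×10⁴ W m⁻².
From T_eq⁴ = S(1−A)/(4σ): 1−A = 4σT_eq⁴/S.
1−A = 4 × 5.67×10⁻⁸ × (367)⁴ / 1.21×10⁴ = 0.339.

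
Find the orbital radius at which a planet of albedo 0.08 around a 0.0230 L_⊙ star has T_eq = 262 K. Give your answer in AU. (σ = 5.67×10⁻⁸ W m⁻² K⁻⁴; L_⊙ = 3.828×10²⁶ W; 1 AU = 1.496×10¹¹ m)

L = 0.0230 × 3.828×10²⁶ = 8.80×10²⁴ W.
From T_eq⁴ = L(1−A)/(16πσd²): d = √[L(1−A)/(16πσT_eq⁴)].
d = √[8.80×10²⁴ × 0.92 / (16π × 5.67×10⁻⁸ × (262)⁴)] = 2.46×10¹⁰ m = 0.164 AU.

d ≈ 0.164 AU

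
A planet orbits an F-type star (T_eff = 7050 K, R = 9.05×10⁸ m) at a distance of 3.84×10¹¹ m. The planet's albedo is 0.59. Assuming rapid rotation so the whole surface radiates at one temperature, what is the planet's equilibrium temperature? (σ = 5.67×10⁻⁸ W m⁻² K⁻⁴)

T_eq ≈ 194 K

L = 4πR_⋆²σT_⋆⁴ = 4π(9.05×10⁸)² × 5.67×10⁻⁸ × (7050)⁴ = 1.44×10²⁷ W.
S = L/(4πd²) = 778 W m⁻².
Energy balance: absorbed = emitted ⇒ πR²·S(1−A) = 4πR²·σT_eq⁴, so T_eq⁴ = S(1−A)/(4σ).
T_eq = [778 × 0.41 / (4 × 5.67×10⁻⁸)]^(1/4) = (1.41×10⁹)^(1/4) = 194 K.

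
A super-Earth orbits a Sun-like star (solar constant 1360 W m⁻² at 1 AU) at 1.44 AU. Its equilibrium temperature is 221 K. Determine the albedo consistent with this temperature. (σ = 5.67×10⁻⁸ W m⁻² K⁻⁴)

Flux at 1.44 AU: S = 1360/1.44² = 656 W m⁻².
From T_eq⁴ = S(1−A)/(4σ): 1−A = 4σT_eq⁴/S.
1−A = 4 × 5.67×10⁻⁸ × (221)⁴ / 656 = 0.825.

A ≈ 0.18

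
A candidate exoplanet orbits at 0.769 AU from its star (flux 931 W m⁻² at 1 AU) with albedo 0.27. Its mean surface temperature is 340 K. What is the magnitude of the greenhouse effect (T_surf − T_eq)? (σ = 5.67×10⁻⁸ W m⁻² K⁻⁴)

ΔT ≈ 73.2 K

S = 931/0.769² = 1574 W m⁻².
T_eq = [S(1−A)/(4σ)]^(1/4) = [1574×0.73/(4×5.67×10⁻⁸)]^(1/4) = 266.8 K.
ΔT = T_surf − T_eq = 340 − 266.8.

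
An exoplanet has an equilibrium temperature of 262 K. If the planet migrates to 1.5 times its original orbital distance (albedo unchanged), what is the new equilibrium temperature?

T_eq ≈ 214 K

T_eq ∝ L^(1/4) · d^(−1/2).
T′ = 262 / 1.5^(1/2) = 214 K.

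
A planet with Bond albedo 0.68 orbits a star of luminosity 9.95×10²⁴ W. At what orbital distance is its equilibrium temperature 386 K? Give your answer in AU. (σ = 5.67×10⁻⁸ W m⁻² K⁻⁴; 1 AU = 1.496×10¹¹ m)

d ≈ 0.0474 AU

From T_eq⁴ = L(1−A)/(16πσd²): d = √[L(1−A)/(16πσT_eq⁴)].
d = √[9.95×10²⁴ × 0.32 / (16π × 5.67×10⁻⁸ × (386)⁴)] = 7.09×10⁹ m = 0.0474 AU.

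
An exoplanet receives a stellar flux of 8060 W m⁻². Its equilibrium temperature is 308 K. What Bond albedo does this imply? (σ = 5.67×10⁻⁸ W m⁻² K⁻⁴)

From T_eq⁴ = S(1−A)/(4σ): 1−A = 4σT_eq⁴/S.
1−A = 4 × 5.67×10⁻⁸ × (308)⁴ / 8060 = 0.253.

A ≈ 0.75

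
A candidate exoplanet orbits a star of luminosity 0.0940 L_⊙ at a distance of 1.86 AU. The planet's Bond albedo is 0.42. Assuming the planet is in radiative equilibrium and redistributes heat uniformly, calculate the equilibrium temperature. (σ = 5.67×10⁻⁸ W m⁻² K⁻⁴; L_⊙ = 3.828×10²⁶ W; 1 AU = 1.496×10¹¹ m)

T_eq ≈ 98.6 K

d = 1.86 AU = 2.78×10¹¹ m.
L = 0.0940 × 3.828×10²⁶ = 3.60×10²⁵ W.
Flux: S = L/(4πd²) = 3.60×10²⁵/(4π×(2.78×10¹¹)²) = 37.0 W m⁻².
Energy balance: absorbed = emitted ⇒ πR²·S(1−A) = 4πR²·σT_eq⁴, so T_eq⁴ = S(1−A)/(4σ).
T_eq = [37.0 × 0.58 / (4 × 5.67×10⁻⁸)]^(1/4) = (9.46×10⁷)^(1/4) = 98.6 K.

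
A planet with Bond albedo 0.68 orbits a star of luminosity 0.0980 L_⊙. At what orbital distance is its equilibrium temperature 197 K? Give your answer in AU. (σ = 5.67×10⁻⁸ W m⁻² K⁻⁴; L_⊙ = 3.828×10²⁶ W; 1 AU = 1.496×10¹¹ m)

d ≈ 0.353 AU

L = 0.0980 × 3.828×10²⁶ = 3.75×10²⁵ W.
From T_eq⁴ = L(1−A)/(16πσd²): d = √[L(1−A)/(16πσT_eq⁴)].
d = √[3.75×10²⁵ × 0.32 / (16π × 5.67×10⁻⁸ × (197)⁴)] = 5.29×10¹⁰ m = 0.353 AU.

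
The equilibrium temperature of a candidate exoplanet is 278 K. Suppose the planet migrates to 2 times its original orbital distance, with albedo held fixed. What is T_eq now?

T_eq ≈ 197 K

T_eq ∝ L^(1/4) · d^(−1/2).
T′ = 278 / 2^(1/2) = 197 K.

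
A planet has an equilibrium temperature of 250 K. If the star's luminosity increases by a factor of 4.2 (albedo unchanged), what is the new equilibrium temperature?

T_eq ∝ L^(1/4) · d^(−1/2).
T′ = 250 × 4.2^(1/4) = 358 K.

T_eq ≈ 358 K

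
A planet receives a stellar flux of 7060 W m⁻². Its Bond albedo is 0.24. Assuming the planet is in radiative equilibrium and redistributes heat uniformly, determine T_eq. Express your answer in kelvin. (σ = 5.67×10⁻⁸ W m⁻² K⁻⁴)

T_eq ≈ 392 K

Energy balance: absorbed = emitted ⇒ πR²·S(1−A) = 4πR²·σT_eq⁴, so T_eq⁴ = S(1−A)/(4σ).
T_eq = [7060 × 0.76 / (4 × 5.67×10⁻⁸)]^(1/4) = (2.37×10¹⁰)^(1/4) = 392 K.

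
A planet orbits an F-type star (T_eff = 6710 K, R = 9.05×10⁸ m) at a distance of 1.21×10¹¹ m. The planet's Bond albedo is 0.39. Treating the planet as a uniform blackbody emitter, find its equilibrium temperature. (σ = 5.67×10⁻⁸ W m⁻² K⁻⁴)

T_eq ≈ 363 K

L = 4πR_⋆²σT_⋆⁴ = 4π(9.05×10⁸)² × 5.67×10⁻⁸ × (6710)⁴ = 1.18×10²⁷ W.
S = L/(4πd²) = 6430 W m⁻².
Energy balance: absorbed = emitted ⇒ πR²·S(1−A) = 4πR²·σT_eq⁴, so T_eq⁴ = S(1−A)/(4σ).
T_eq = [6430 × 0.61 / (4 × 5.67×10⁻⁸)]^(1/4) = (1.73×10¹⁰)^(1/4) = 363 K.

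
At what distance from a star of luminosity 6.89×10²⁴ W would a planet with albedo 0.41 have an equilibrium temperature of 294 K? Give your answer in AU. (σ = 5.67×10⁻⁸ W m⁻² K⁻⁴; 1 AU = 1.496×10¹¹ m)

d ≈ 0.0924 AU

From T_eq⁴ = L(1−A)/(16πσd²): d = √[L(1−A)/(16πσT_eq⁴)].
d = √[6.89×10²⁴ × 0.59 / (16π × 5.67×10⁻⁸ × (294)⁴)] = 1.38×10¹⁰ m = 0.0924 AU.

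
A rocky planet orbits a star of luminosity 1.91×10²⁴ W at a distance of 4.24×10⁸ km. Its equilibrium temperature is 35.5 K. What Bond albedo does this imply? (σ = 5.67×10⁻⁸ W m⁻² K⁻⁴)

A ≈ 0.57

d = 4.24×10⁸ km = 4.24×10¹¹ m.
Flux: S = L/(4πd²) = 1.91×10²⁴/(4π×(4.24×10¹¹)²) = 0.845 W m⁻².
From T_eq⁴ = S(1−A)/(4σ): 1−A = 4σT_eq⁴/S.
1−A = 4 × 5.67×10⁻⁸ × (35.5)⁴ / 0.845 = 0.426.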